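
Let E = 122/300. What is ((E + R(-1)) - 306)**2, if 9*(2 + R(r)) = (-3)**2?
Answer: 2114988121/22500 ≈ 94000.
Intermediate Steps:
R(r) = -1 (R(r) = -2 + (1/9)*(-3)**2 = -2 + (1/9)*9 = -2 + 1 = -1)
E = 61/150 (E = 122*(1/300) = 61/150 ≈ 0.40667)
((E + R(-1)) - 306)**2 = ((61/150 - 1) - 306)**2 = (-89/150 - 306)**2 = (-45989/150)**2 = 2114988121/22500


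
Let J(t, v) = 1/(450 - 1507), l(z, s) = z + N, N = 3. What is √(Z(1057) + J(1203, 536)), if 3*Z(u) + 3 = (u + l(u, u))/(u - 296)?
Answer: I*√428921969595/2413131 ≈ 0.2714*I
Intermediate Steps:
l(z, s) = 3 + z (l(z, s) = z + 3 = 3 + z)
J(t, v) = -1/1057 (J(t, v) = 1/(-1057) = -1/1057)
Z(u) = -1 + (3 + 2*u)/(3*(-296 + u)) (Z(u) = -1 + ((u + (3 + u))/(u - 296))/3 = -1 + ((3 + 2*u)/(-296 + u))/3 = -1 + (3 + 2*u)/(3*(-296 + u)))
√(Z(1057) + J(1203, 536)) = √((891 - 1*1057)/(3*(-296 + 1057)) - 1/1057) = √((⅓)*(891 - 1057)/761 - 1/1057) = √((⅓)*(1/761)*(-166) - 1/1057) = √(-166/2283 - 1/1057) = √(-177745/2413131) = I*√428921969595/2413131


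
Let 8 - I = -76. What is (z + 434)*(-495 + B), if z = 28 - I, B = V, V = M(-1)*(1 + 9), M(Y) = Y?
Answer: -190890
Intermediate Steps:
I = 84 (I = 8 - 1*(-76) = 8 + 76 = 84)
V = -10 (V = -(1 + 9) = -1*10 = -10)
B = -10
z = -56 (z = 28 - 1*84 = 28 - 84 = -56)
(z + 434)*(-495 + B) = (-56 + 434)*(-495 - 10) = 378*(-505) = -190890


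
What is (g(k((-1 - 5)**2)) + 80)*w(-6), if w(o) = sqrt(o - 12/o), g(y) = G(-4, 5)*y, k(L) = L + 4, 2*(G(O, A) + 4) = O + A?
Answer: -120*I ≈ -120.0*I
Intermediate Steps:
G(O, A) = -4 + A/2 + O/2 (G(O, A) = -4 + (O + A)/2 = -4 + (A + O)/2 = -4 + (A/2 + O/2) = -4 + A/2 + O/2)
k(L) = 4 + L
g(y) = -7*y/2 (g(y) = (-4 + (1/2)*5 + (1/2)*(-4))*y = (-4 + 5/2 - 2)*y = -7*y/2)
(g(k((-1 - 5)**2)) + 80)*w(-6) = (-7*(4 + (-1 - 5)**2)/2 + 80)*sqrt(-6 - 12/(-6)) = (-7*(4 + (-6)**2)/2 + 80)*sqrt(-6 - 12*(-1/6)) = (-7*(4 + 36)/2 + 80)*sqrt(-6 + 2) = (-7/2*40 + 80)*sqrt(-4) = (-140 + 80)*(2*I) = -120*I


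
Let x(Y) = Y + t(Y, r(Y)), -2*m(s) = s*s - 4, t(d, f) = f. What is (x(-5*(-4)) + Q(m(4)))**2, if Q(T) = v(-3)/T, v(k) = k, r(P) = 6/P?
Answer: 10816/25 ≈ 432.64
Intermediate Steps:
m(s) = 2 - s**2/2 (m(s) = -(s*s - 4)/2 = -(s**2 - 4)/2 = -(-4 + s**2)/2 = 2 - s**2/2)
Q(T) = -3/T
x(Y) = Y + 6/Y
(x(-5*(-4)) + Q(m(4)))**2 = ((-5*(-4) + 6/((-5*(-4)))) - 3/(2 - 1/2*4**2))**2 = ((20 + 6/20) - 3/(2 - 1/2*16))**2 = ((20 + 6*(1/20)) - 3/(2 - 8))**2 = ((20 + 3/10) - 3/(-6))**2 = (203/10 - 3*(-1/6))**2 = (203/10 + 1/2)**2 = (104/5)**2 = 10816/25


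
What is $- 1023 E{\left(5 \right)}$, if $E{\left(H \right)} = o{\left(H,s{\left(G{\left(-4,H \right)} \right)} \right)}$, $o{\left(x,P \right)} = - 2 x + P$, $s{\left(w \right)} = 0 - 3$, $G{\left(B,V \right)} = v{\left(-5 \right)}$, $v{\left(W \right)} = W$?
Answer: $13299$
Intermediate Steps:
$G{\left(B,V \right)} = -5$
$s{\left(w \right)} = -3$ ($s{\left(w \right)} = 0 - 3 = -3$)
$o{\left(x,P \right)} = P - 2 x$
$E{\left(H \right)} = -3 - 2 H$
$- 1023 E{\left(5 \right)} = - 1023 \left(-3 - 10\right) = \left(-1023\right) \left(-13\right) = 13299$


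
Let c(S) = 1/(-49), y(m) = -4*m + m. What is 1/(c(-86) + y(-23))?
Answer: 49/3380 ≈ 0.014497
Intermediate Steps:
y(m) = -3*m
c(S) = -1/49
1/(c(-86) + y(-23)) = 1/(-1/49 - 3*(-23)) = 1/(-1/49 + 69) = 1/(3380/49) = 49/3380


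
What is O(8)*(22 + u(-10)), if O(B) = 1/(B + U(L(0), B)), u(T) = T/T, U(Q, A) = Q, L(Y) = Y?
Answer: 23/8 ≈ 2.8750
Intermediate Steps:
u(T) = 1
O(B) = 1/B (O(B) = 1/(B + 0) = 1/B)
O(8)*(22 + u(-10)) = (22 + 1)/8 = (1/8)*23 = 23/8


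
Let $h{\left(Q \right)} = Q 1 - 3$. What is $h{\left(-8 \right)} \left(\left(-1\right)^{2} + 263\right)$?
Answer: $-2904$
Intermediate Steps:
$h{\left(Q \right)} = -3 + Q$ ($h{\left(Q \right)} = Q - 3 = -3 + Q$)
$h{\left(-8 \right)} \left(\left(-1\right)^{2} + 263\right) = \left(-3 - 8\right) \left(\left(-1\right)^{2} + 263\right) = - 11 \left(1 + 263\right) = \left(-11\right) 264 = -2904$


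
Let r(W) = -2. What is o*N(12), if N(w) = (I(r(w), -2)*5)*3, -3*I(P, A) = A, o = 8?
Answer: 80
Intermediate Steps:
I(P, A) = -A/3
N(w) = 10 (N(w) = (-1/3*(-2)*5)*3 = ((2/3)*5)*3 = (10/3)*3 = 10)
o*N(12) = 8*10 = 80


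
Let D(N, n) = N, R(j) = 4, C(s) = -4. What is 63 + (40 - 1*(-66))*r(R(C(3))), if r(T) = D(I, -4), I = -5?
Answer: -467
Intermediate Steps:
r(T) = -5
63 + (40 - 1*(-66))*r(R(C(3))) = 63 + (40 - 1*(-66))*(-5) = 63 + (40 + 66)*(-5) = 63 + 106*(-5) = 63 - 530 = -467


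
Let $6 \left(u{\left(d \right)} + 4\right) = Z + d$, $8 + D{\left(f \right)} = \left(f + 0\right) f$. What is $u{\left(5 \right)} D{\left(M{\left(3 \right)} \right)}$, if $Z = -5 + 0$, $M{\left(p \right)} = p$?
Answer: $-4$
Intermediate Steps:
$Z = -5$
$D{\left(f \right)} = -8 + f^{2}$ ($D{\left(f \right)} = -8 + \left(f + 0\right) f = -8 + f f = -8 + f^{2}$)
$u{\left(d \right)} = - \frac{29}{6} + \frac{d}{6}$ ($u{\left(d \right)} = -4 + \frac{-5 + d}{6} = -4 + \left(- \frac{5}{6} + \frac{d}{6}\right) = - \frac{29}{6} + \frac{d}{6}$)
$u{\left(5 \right)} D{\left(M{\left(3 \right)} \right)} = \left(- \frac{29}{6} + \frac{1}{6} \cdot 5\right) \left(-8 + 3^{2}\right) = \left(- \frac{29}{6} + \frac{5}{6}\right) \left(-8 + 9\right) = \left(-4\right) 1 = -4$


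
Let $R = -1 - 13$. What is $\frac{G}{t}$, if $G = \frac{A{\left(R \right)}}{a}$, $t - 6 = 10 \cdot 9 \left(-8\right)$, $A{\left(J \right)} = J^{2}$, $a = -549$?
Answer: $\frac{14}{27999} \approx 0.00050002$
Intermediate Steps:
$R = -14$
$t = -714$ ($t = 6 + 10 \cdot 9 \left(-8\right) = 6 + 90 \left(-8\right) = 6 - 720 = -714$)
$G = - \frac{196}{549}$ ($G = \frac{\left(-14\right)^{2}}{-549} = 196 \left(- \frac{1}{549}\right) = - \frac{196}{549} \approx -0.35701$)
$\frac{G}{t} = - \frac{196}{549 \left(-714\right)} = \left(- \frac{196}{549}\right) \left(- \frac{1}{714}\right) = \frac{14}{27999}$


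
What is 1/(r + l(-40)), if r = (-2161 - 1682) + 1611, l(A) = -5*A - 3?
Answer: -1/2035 ≈ -0.00049140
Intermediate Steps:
l(A) = -3 - 5*A
r = -2232 (r = -3843 + 1611 = -2232)
1/(r + l(-40)) = 1/(-2232 + (-3 - 5*(-40))) = 1/(-2232 + (-3 + 200)) = 1/(-2232 + 197) = 1/(-2035) = -1/2035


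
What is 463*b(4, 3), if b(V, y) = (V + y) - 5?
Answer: 926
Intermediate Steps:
b(V, y) = -5 + V + y
463*b(4, 3) = 463*(-5 + 4 + 3) = 463*2 = 926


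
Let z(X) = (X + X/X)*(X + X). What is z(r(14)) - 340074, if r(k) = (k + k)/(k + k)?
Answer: -340070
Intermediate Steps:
r(k) = 1 (r(k) = (2*k)/((2*k)) = (2*k)*(1/(2*k)) = 1)
z(X) = 2*X*(1 + X) (z(X) = (X + 1)*(2*X) = (1 + X)*(2*X) = 2*X*(1 + X))
z(r(14)) - 340074 = 2*1*(1 + 1) - 340074 = 2*1*2 - 340074 = 4 - 340074 = -340070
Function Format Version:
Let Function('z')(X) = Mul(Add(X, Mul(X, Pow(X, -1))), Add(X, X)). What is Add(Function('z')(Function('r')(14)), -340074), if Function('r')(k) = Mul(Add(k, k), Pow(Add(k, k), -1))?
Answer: -340070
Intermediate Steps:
Function('r')(k) = 1 (Function('r')(k) = Mul(Mul(2, k), Pow(Mul(2, k), -1)) = Mul(Mul(2, k), Mul(Rational(1, 2), Pow(k, -1))) = 1)
Function('z')(X) = Mul(2, X, Add(1, X)) (Function('z')(X) = Mul(Add(X, 1), Mul(2, X)) = Mul(Add(1, X), Mul(2, X)) = Mul(2, X, Add(1, X)))
Add(Function('z')(Function('r')(14)), -340074) = Add(Mul(2, 1, Add(1, 1)), -340074) = Add(Mul(2, 1, 2), -340074) = Add(4, -340074) = -340070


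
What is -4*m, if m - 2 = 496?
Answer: -1992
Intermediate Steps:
m = 498 (m = 2 + 496 = 498)
-4*m = -4*498 = -1992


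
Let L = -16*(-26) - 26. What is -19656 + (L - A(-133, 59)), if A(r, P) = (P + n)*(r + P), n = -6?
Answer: -15344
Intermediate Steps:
L = 390 (L = 416 - 26 = 390)
A(r, P) = (-6 + P)*(P + r) (A(r, P) = (P - 6)*(r + P) = (-6 + P)*(P + r))
-19656 + (L - A(-133, 59)) = -19656 + (390 - (59**2 - 6*59 - 6*(-133) + 59*(-133))) = -19656 + (390 - (3481 - 354 + 798 - 7847)) = -19656 + (390 - 1*(-3922)) = -19656 + (390 + 3922) = -19656 + 4312 = -15344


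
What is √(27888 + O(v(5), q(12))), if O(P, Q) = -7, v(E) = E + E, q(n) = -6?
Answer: 7*√569 ≈ 166.98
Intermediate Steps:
v(E) = 2*E
√(27888 + O(v(5), q(12))) = √(27888 - 7) = √27881 = 7*√569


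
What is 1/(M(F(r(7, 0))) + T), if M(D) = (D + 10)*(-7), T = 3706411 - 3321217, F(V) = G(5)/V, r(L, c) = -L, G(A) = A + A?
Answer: 1/385134 ≈ 2.5965e-6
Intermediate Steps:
G(A) = 2*A
F(V) = 10/V (F(V) = (2*5)/V = 10/V)
T = 385194
M(D) = -70 - 7*D (M(D) = (10 + D)*(-7) = -70 - 7*D)
1/(M(F(r(7, 0))) + T) = 1/((-70 - 70/((-1*7))) + 385194) = 1/((-70 - 70/(-7)) + 385194) = 1/((-70 - 70*(-1)/7) + 385194) = 1/((-70 - 7*(-10/7)) + 385194) = 1/((-70 + 10) + 385194) = 1/(-60 + 385194) = 1/385134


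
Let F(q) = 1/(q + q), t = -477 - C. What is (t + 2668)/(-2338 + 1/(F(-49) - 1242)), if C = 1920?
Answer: -32985307/284574444 ≈ -0.11591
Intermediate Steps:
t = -2397 (t = -477 - 1*1920 = -477 - 1920 = -2397)
F(q) = 1/(2*q)
(t + 2668)/(-2338 + 1/(F(-49) - 1242)) = (-2397 + 2668)/(-2338 + 1/((½)/(-49) - 1242)) = 271/(-2338 + 1/((½)*(-1/49) - 1242)) = 271/(-2338 + 1/(-1/98 - 1242)) = 271/(-2338 + 1/(-121717/98)) = 271/(-2338 - 98/121717) = 271/(-284574444/121717) = 271*(-121717/284574444) = -32985307/284574444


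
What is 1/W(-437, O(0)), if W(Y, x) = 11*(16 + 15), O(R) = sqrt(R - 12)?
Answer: 1/341 ≈ 0.0029326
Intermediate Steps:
O(R) = sqrt(-12 + R)
W(Y, x) = 341 (W(Y, x) = 11*31 = 341)
1/W(-437, O(0)) = 1/341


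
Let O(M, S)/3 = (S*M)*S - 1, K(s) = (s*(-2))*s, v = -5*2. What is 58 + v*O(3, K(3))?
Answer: -29072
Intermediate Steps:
v = -10
K(s) = -2*s² (K(s) = (-2*s)*s = -2*s²)
O(M, S) = -3 + 3*M*S² (O(M, S) = 3*((S*M)*S - 1) = 3*((M*S)*S - 1) = 3*(M*S² - 1) = 3*(-1 + M*S²) = -3 + 3*M*S²)
58 + v*O(3, K(3)) = 58 - 10*(-3 + 3*3*(-2*3²)²) = 58 - 10*(-3 + 3*3*(-2*9)²) = 58 - 10*(-3 + 3*3*(-18)²) = 58 - 10*(-3 + 3*3*324) = 58 - 10*(-3 + 2916) = 58 - 10*2913 = 58 - 29130 = -29072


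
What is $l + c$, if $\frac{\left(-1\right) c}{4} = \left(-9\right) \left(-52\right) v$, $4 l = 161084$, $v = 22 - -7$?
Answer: $-14017$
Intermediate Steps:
$v = 29$ ($v = 22 + 7 = 29$)
$l = 40271$ ($l = \frac{1}{4} \cdot 161084 = 40271$)
$c = -54288$ ($c = - 4 \left(-9\right) \left(-52\right) 29 = - 4 \cdot 468 \cdot 29 = \left(-4\right) 13572 = -54288$)
$l + c = 40271 - 54288 = -14017$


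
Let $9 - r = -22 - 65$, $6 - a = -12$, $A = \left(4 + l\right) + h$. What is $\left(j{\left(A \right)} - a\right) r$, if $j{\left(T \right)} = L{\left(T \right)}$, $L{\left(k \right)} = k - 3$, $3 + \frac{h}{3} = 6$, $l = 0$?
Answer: $-768$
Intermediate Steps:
$h = 9$ ($h = -9 + 3 \cdot 6 = -9 + 18 = 9$)
$L{\left(k \right)} = -3 + k$
$A = 13$ ($A = \left(4 + 0\right) + 9 = 4 + 9 = 13$)
$j{\left(T \right)} = -3 + T$
$a = 18$ ($a = 6 - -12 = 6 + 12 = 18$)
$r = 96$ ($r = 9 - \left(-22 - 65\right) = 9 - -87 = 9 + 87 = 96$)
$\left(j{\left(A \right)} - a\right) r = \left(\left(-3 + 13\right) - 18\right) 96 = \left(10 - 18\right) 96 = \left(-8\right) 96 = -768$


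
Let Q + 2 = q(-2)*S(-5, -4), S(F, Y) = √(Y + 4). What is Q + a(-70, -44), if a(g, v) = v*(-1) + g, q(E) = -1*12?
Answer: -28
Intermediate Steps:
q(E) = -12
a(g, v) = g - v (a(g, v) = -v + g = g - v)
S(F, Y) = √(4 + Y)
Q = -2 (Q = -2 - 12*√(4 - 4) = -2 - 12*√0 = -2 - 12*0 = -2 + 0 = -2)
Q + a(-70, -44) = -2 + (-70 - 1*(-44)) = -2 + (-70 + 44) = -2 - 26 = -28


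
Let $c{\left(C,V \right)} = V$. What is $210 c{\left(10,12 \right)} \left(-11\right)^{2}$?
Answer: $304920$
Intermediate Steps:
$210 c{\left(10,12 \right)} \left(-11\right)^{2} = 210 \cdot 12 \left(-11\right)^{2} = 2520 \cdot 121 = 304920$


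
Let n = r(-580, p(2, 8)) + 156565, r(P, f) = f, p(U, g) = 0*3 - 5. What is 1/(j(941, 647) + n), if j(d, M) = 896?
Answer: 1/157456 ≈ 6.3510e-6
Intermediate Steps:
p(U, g) = -5 (p(U, g) = 0 - 5 = -5)
n = 156560 (n = -5 + 156565 = 156560)
1/(j(941, 647) + n) = 1/(896 + 156560) = 1/157456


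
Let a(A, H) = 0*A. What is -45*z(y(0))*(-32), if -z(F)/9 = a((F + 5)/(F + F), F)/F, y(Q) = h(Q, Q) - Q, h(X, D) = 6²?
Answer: 0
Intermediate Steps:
h(X, D) = 36
a(A, H) = 0
y(Q) = 36 - Q
z(F) = 0 (z(F) = -0/F = -9*0 = 0)
-45*z(y(0))*(-32) = -45*0*(-32) = 0*(-32) = 0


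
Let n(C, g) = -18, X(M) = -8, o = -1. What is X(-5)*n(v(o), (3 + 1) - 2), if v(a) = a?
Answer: 144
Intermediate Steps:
X(-5)*n(v(o), (3 + 1) - 2) = -8*(-18) = 144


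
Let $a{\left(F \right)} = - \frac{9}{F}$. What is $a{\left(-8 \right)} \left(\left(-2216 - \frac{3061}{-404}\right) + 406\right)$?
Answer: $- \frac{6553611}{3232} \approx -2027.7$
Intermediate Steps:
$a{\left(-8 \right)} \left(\left(-2216 - \frac{3061}{-404}\right) + 406\right) = - \frac{9}{-8} \left(\left(-2216 - \frac{3061}{-404}\right) + 406\right) = \left(-9\right) \left(- \frac{1}{8}\right) \left(\left(-2216 - - \frac{3061}{404}\right) + 406\right) = \frac{9 \left(\left(-2216 + \frac{3061}{404}\right) + 406\right)}{8} = \frac{9 \left(- \frac{892203}{404} + 406\right)}{8} = \frac{9}{8} \left(- \frac{728179}{404}\right) = - \frac{6553611}{3232}$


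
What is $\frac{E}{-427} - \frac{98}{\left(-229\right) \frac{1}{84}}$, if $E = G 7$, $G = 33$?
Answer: $\frac{494595}{13969} \approx 35.407$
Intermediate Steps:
$E = 231$ ($E = 33 \cdot 7 = 231$)
$\frac{E}{-427} - \frac{98}{\left(-229\right) \frac{1}{84}} = \frac{231}{-427} - \frac{98}{\left(-229\right) \frac{1}{84}} = 231 \left(- \frac{1}{427}\right) - \frac{98}{\left(-229\right) \frac{1}{84}} = - \frac{33}{61} - \frac{98}{- \frac{229}{84}} = - \frac{33}{61} - - \frac{8232}{229} = - \frac{33}{61} + \frac{8232}{229} = \frac{494595}{13969}$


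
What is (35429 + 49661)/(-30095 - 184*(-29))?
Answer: -85090/24759 ≈ -3.4367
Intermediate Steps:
(35429 + 49661)/(-30095 - 184*(-29)) = 85090/(-30095 + 5336) = 85090/(-24759) = 85090*(-1/24759) = -85090/24759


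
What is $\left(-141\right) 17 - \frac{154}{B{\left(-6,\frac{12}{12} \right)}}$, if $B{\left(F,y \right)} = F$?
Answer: $- \frac{7114}{3} \approx -2371.3$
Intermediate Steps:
$\left(-141\right) 17 - \frac{154}{B{\left(-6,\frac{12}{12} \right)}} = \left(-141\right) 17 - \frac{154}{-6} = -2397 - - \frac{77}{3} = -2397 + \frac{77}{3} = - \frac{7114}{3}$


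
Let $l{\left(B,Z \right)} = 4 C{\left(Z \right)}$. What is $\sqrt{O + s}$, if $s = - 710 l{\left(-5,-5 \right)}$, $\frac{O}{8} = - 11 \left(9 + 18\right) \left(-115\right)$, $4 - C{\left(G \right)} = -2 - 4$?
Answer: $2 \sqrt{61210} \approx 494.81$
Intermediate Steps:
$C{\left(G \right)} = 10$ ($C{\left(G \right)} = 4 - \left(-2 - 4\right) = 4 - -6 = 4 + 6 = 10$)
$l{\left(B,Z \right)} = 40$ ($l{\left(B,Z \right)} = 4 \cdot 10 = 40$)
$O = 273240$ ($O = 8 - 11 \left(9 + 18\right) \left(-115\right) = 8 \left(-11\right) 27 \left(-115\right) = 8 \left(\left(-297\right) \left(-115\right)\right) = 8 \cdot 34155 = 273240$)
$s = -28400$ ($s = \left(-710\right) 40 = -28400$)
$\sqrt{O + s} = \sqrt{273240 - 28400} = \sqrt{244840} = 2 \sqrt{61210}$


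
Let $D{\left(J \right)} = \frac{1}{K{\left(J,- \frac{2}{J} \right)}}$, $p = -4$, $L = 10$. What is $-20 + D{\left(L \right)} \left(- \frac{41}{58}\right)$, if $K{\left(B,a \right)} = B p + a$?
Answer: $- \frac{232955}{11658} \approx -19.982$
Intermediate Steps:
$K{\left(B,a \right)} = a - 4 B$ ($K{\left(B,a \right)} = B \left(-4\right) + a = - 4 B + a = a - 4 B$)
$D{\left(J \right)} = \frac{1}{- 4 J - \frac{2}{J}}$ ($D{\left(J \right)} = \frac{1}{- \frac{2}{J} - 4 J} = \frac{1}{- 4 J - \frac{2}{J}}$)
$-20 + D{\left(L \right)} \left(- \frac{41}{58}\right) = -20 + \frac{1}{2} \cdot 10 \frac{1}{-1 - 2 \cdot 10^{2}} \left(- \frac{41}{58}\right) = -20 + \frac{1}{2} \cdot 10 \frac{1}{-1 - 200} \left(\left(-41\right) \frac{1}{58}\right) = -20 + \frac{1}{2} \cdot 10 \frac{1}{-1 - 200} \left(- \frac{41}{58}\right) = -20 + \frac{1}{2} \cdot 10 \frac{1}{-201} \left(- \frac{41}{58}\right) = -20 + \frac{1}{2} \cdot 10 \left(- \frac{1}{201}\right) \left(- \frac{41}{58}\right) = -20 - - \frac{205}{11658} = -20 + \frac{205}{11658} = - \frac{232955}{11658}$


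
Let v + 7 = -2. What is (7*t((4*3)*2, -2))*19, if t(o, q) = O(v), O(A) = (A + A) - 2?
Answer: -2660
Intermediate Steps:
v = -9 (v = -7 - 2 = -9)
O(A) = -2 + 2*A (O(A) = 2*A - 2 = -2 + 2*A)
t(o, q) = -20 (t(o, q) = -2 + 2*(-9) = -2 - 18 = -20)
(7*t((4*3)*2, -2))*19 = (7*(-20))*19 = -140*19 = -2660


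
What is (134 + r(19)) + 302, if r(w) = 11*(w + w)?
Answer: 854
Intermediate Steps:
r(w) = 22*w (r(w) = 11*(2*w) = 22*w)
(134 + r(19)) + 302 = (134 + 22*19) + 302 = (134 + 418) + 302 = 552 + 302 = 854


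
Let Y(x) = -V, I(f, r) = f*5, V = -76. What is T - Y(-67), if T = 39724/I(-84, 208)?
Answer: -17911/105 ≈ -170.58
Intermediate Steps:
I(f, r) = 5*f
Y(x) = 76 (Y(x) = -1*(-76) = 76)
T = -9931/105 (T = 39724/((5*(-84))) = 39724/(-420) = 39724*(-1/420) = -9931/105 ≈ -94.581)
T - Y(-67) = -9931/105 - 1*76 = -9931/105 - 76 = -17911/105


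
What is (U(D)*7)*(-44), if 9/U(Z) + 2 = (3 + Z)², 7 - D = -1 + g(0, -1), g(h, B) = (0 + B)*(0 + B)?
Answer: -198/7 ≈ -28.286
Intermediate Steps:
g(h, B) = B² (g(h, B) = B*B = B²)
D = 7 (D = 7 - (-1 + (-1)²) = 7 - (-1 + 1) = 7 - 1*0 = 7 + 0 = 7)
U(Z) = 9/(-2 + (3 + Z)²)
(U(D)*7)*(-44) = ((9/(-2 + (3 + 7)²))*7)*(-44) = ((9/(-2 + 10²))*7)*(-44) = ((9/(-2 + 100))*7)*(-44) = ((9/98)*7)*(-44) = (9/14)*(-44) = -198/7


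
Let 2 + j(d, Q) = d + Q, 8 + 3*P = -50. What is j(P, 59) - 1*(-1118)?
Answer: 3467/3 ≈ 1155.7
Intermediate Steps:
P = -58/3 (P = -8/3 + (⅓)*(-50) = -8/3 - 50/3 = -58/3 ≈ -19.333)
j(d, Q) = -2 + Q + d (j(d, Q) = -2 + (d + Q) = -2 + (Q + d) = -2 + Q + d)
j(P, 59) - 1*(-1118) = (-2 + 59 - 58/3) - 1*(-1118) = 113/3 + 1118 = 3467/3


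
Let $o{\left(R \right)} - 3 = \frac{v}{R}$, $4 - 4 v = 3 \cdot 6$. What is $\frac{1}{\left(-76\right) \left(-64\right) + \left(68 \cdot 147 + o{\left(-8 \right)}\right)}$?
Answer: $\frac{16}{237815} \approx 6.7279 \cdot 10^{-5}$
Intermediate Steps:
$v = - \frac{7}{2}$ ($v = 1 - \frac{3 \cdot 6}{4} = 1 - \frac{9}{2} = - \frac{7}{2} \approx -3.5$)
$o{\left(R \right)} = 3 - \frac{7}{2 R}$
$\frac{1}{\left(-76\right) \left(-64\right) + \left(68 \cdot 147 + o{\left(-8 \right)}\right)} = \frac{1}{\left(-76\right) \left(-64\right) + \left(68 \cdot 147 + \left(3 - \frac{7}{2 \left(-8\right)}\right)\right)} = \frac{1}{4864 + \left(9996 + \left(3 - - \frac{7}{16}\right)\right)} = \frac{1}{4864 + \left(9996 + \left(3 + \frac{7}{16}\right)\right)} = \frac{1}{4864 + \left(9996 + \frac{55}{16}\right)} = \frac{1}{4864 + \frac{159991}{16}} = \frac{1}{\frac{237815}{16}} = \frac{16}{237815}$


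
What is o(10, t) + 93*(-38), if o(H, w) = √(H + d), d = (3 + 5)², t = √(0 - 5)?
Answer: -3534 + √74 ≈ -3525.4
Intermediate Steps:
t = I*√5 (t = √(-5) = I*√5 ≈ 2.2361*I)
d = 64 (d = 8² = 64)
o(H, w) = √(64 + H) (o(H, w) = √(H + 64) = √(64 + H))
o(10, t) + 93*(-38) = √(64 + 10) + 93*(-38) = √74 - 3534 = -3534 + √74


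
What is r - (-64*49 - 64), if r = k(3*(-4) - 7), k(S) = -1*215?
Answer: 2985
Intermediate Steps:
k(S) = -215
r = -215
r - (-64*49 - 64) = -215 - (-64*49 - 64) = -215 - (-3136 - 64) = -215 - 1*(-3200) = -215 + 3200 = 2985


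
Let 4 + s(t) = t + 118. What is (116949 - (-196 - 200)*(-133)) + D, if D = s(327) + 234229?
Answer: 298951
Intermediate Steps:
s(t) = 114 + t (s(t) = -4 + (t + 118) = -4 + (118 + t) = 114 + t)
D = 234670 (D = (114 + 327) + 234229 = 441 + 234229 = 234670)
(116949 - (-196 - 200)*(-133)) + D = (116949 - (-196 - 200)*(-133)) + 234670 = (116949 - (-396)*(-133)) + 234670 = (116949 - 1*52668) + 234670 = (116949 - 52668) + 234670 = 64281 + 234670 = 298951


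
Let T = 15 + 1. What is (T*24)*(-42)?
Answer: -16128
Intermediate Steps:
T = 16
(T*24)*(-42) = (16*24)*(-42) = 384*(-42) = -16128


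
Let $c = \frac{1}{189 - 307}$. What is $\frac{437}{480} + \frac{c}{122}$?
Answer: $\frac{1572643}{1727520} \approx 0.91035$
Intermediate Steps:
$c = - \frac{1}{118}$ ($c = \frac{1}{-118} = - \frac{1}{118} \approx -0.0084746$)
$\frac{437}{480} + \frac{c}{122} = \frac{437}{480} - \frac{1}{118 \cdot 122} = 437 \cdot \frac{1}{480} - \frac{1}{14396} = \frac{437}{480} - \frac{1}{14396} = \frac{1572643}{1727520}$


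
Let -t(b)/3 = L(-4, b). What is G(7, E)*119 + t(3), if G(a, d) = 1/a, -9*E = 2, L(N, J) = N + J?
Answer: 20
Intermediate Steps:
L(N, J) = J + N
t(b) = 12 - 3*b (t(b) = -3*(b - 4) = -3*(-4 + b) = 12 - 3*b)
E = -2/9 (E = -⅑*2 = -2/9 ≈ -0.22222)
G(7, E)*119 + t(3) = 119/7 + (12 - 3*3) = (⅐)*119 + (12 - 9) = 17 + 3 = 20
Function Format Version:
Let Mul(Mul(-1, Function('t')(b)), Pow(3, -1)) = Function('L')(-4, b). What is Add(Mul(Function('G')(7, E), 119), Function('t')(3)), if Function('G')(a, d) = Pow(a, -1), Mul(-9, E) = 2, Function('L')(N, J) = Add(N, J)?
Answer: 20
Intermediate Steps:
Function('L')(N, J) = Add(J, N)
Function('t')(b) = Add(12, Mul(-3, b)) (Function('t')(b) = Mul(-3, Add(b, -4)) = Mul(-3, Add(-4, b)) = Add(12, Mul(-3, b)))
E = Rational(-2, 9) (E = Mul(Rational(-1, 9), 2) = Rational(-2, 9) ≈ -0.22222)
Add(Mul(Function('G')(7, E), 119), Function('t')(3)) = Add(Mul(Pow(7, -1), 119), Add(12, Mul(-3, 3))) = Add(Mul(Rational(1, 7), 119), Add(12, -9)) = Add(17, 3) = 20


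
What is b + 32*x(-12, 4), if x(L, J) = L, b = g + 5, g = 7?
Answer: -372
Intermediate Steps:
b = 12 (b = 7 + 5 = 12)
b + 32*x(-12, 4) = 12 + 32*(-12) = 12 - 384 = -372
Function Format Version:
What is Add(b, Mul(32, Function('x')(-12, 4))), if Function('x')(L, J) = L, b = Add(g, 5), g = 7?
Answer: -372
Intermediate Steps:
b = 12 (b = Add(7, 5) = 12)
Add(b, Mul(32, Function('x')(-12, 4))) = Add(12, Mul(32, -12)) = Add(12, -384) = -372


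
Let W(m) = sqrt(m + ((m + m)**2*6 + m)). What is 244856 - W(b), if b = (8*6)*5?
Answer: 244856 - 4*sqrt(86430) ≈ 2.4368e+5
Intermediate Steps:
b = 240 (b = 48*5 = 240)
W(m) = sqrt(2*m + 24*m**2) (W(m) = sqrt(m + ((2*m)**2*6 + m)) = sqrt(m + ((4*m**2)*6 + m)) = sqrt(m + (24*m**2 + m)) = sqrt(m + (m + 24*m**2)) = sqrt(2*m + 24*m**2))
244856 - W(b) = 244856 - sqrt(2)*sqrt(240*(1 + 12*240)) = 244856 - sqrt(2)*sqrt(240*(1 + 2880)) = 244856 - sqrt(2)*sqrt(240*2881) = 244856 - sqrt(2)*sqrt(691440) = 244856 - sqrt(2)*4*sqrt(43215) = 244856 - 4*sqrt(86430)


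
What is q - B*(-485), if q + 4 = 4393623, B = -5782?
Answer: 1589349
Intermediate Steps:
q = 4393619 (q = -4 + 4393623 = 4393619)
q - B*(-485) = 4393619 - (-5782)*(-485) = 4393619 - 1*2804270 = 4393619 - 2804270 = 1589349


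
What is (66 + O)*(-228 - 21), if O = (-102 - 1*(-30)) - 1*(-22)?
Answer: -3984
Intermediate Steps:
O = -50 (O = (-102 + 30) + 22 = -72 + 22 = -50)
(66 + O)*(-228 - 21) = (66 - 50)*(-228 - 21) = 16*(-249) = -3984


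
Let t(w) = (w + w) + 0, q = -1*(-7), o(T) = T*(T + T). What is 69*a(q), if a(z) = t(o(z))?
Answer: 13524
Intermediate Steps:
o(T) = 2*T**2 (o(T) = T*(2*T) = 2*T**2)
q = 7
t(w) = 2*w (t(w) = 2*w + 0 = 2*w)
a(z) = 4*z**2 (a(z) = 2*(2*z**2) = 4*z**2)
69*a(q) = 69*(4*7**2) = 69*(4*49) = 69*196 = 13524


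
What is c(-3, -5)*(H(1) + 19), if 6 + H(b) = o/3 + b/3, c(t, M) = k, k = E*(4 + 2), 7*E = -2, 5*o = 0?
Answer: -160/7 ≈ -22.857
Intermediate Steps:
o = 0 (o = (1/5)*0 = 0)
E = -2/7 (E = (1/7)*(-2) = -2/7 ≈ -0.28571)
k = -12/7 (k = -2*(4 + 2)/7 = -2/7*6 = -12/7 ≈ -1.7143)
c(t, M) = -12/7
H(b) = -6 + b/3 (H(b) = -6 + (0/3 + b/3) = -6 + (0*(1/3) + b*(1/3)) = -6 + (0 + b/3) = -6 + b/3)
c(-3, -5)*(H(1) + 19) = -12*((-6 + (1/3)*1) + 19)/7 = -12*((-6 + 1/3) + 19)/7 = -12*(-17/3 + 19)/7 = -12/7*40/3 = -160/7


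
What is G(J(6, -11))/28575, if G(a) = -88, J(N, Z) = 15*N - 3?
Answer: -88/28575 ≈ -0.0030796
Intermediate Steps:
J(N, Z) = -3 + 15*N
G(J(6, -11))/28575 = -88/28575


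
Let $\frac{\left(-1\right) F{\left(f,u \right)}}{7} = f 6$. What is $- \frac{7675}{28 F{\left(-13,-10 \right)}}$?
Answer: $- \frac{7675}{15288} \approx -0.50203$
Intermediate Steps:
$F{\left(f,u \right)} = - 42 f$ ($F{\left(f,u \right)} = - 7 f 6 = - 7 \cdot 6 f = - 42 f$)
$- \frac{7675}{28 F{\left(-13,-10 \right)}} = - \frac{7675}{28 \left(\left(-42\right) \left(-13\right)\right)} = - \frac{7675}{28 \cdot 546} = - \frac{7675}{15288}$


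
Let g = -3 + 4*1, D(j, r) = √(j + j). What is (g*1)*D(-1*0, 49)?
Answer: 0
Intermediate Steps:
D(j, r) = √2*√j (D(j, r) = √(2*j) = √2*√j)
g = 1 (g = -3 + 4 = 1)
(g*1)*D(-1*0, 49) = (1*1)*(√2*√(-1*0)) = 1*(√2*√0) = 1*(√2*0) = 1*0 = 0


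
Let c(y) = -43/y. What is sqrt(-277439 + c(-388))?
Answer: I*sqrt(10441690033)/194 ≈ 526.72*I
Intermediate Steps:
sqrt(-277439 + c(-388)) = sqrt(-277439 - 43/(-388)) = sqrt(-277439 - 43*(-1/388)) = sqrt(-277439 + 43/388) = sqrt(-107646289/388) = I*sqrt(10441690033)/194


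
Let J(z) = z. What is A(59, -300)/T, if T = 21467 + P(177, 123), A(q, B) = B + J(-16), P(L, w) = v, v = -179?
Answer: -79/5322 ≈ -0.014844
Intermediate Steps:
P(L, w) = -179
A(q, B) = -16 + B (A(q, B) = B - 16 = -16 + B)
T = 21288 (T = 21467 - 179 = 21288)
A(59, -300)/T = (-16 - 300)/21288 = -316*1/21288 = -79/5322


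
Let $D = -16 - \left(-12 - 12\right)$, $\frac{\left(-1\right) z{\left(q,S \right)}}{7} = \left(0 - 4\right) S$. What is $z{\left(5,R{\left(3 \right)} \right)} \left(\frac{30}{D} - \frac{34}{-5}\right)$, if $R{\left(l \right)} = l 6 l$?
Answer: $\frac{79758}{5} \approx 15952.0$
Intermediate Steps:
$R{\left(l \right)} = 6 l^{2}$ ($R{\left(l \right)} = 6 l l = 6 l^{2}$)
$z{\left(q,S \right)} = 28 S$ ($z{\left(q,S \right)} = - 7 \left(0 - 4\right) S = - 7 \left(- 4 S\right) = 28 S$)
$D = 8$ ($D = -16 - \left(-12 - 12\right) = -16 - -24 = -16 + 24 = 8$)
$z{\left(5,R{\left(3 \right)} \right)} \left(\frac{30}{D} - \frac{34}{-5}\right) = 28 \cdot 6 \cdot 3^{2} \left(\frac{30}{8} - \frac{34}{-5}\right) = 28 \cdot 6 \cdot 9 \left(30 \cdot \frac{1}{8} - - \frac{34}{5}\right) = 28 \cdot 54 \left(\frac{15}{4} + \frac{34}{5}\right) = 1512 \cdot \frac{211}{20} = \frac{79758}{5}$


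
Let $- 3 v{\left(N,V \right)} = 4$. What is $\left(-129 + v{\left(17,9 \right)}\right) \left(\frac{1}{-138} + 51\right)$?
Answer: $- \frac{119629}{18} \approx -6646.1$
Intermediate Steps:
$v{\left(N,V \right)} = - \frac{4}{3}$ ($v{\left(N,V \right)} = \left(- \frac{1}{3}\right) 4 = - \frac{4}{3}$)
$\left(-129 + v{\left(17,9 \right)}\right) \left(\frac{1}{-138} + 51\right) = \left(-129 - \frac{4}{3}\right) \left(\frac{1}{-138} + 51\right) = - \frac{391 \left(- \frac{1}{138} + 51\right)}{3} = \left(- \frac{391}{3}\right) \frac{7037}{138} = - \frac{119629}{18}$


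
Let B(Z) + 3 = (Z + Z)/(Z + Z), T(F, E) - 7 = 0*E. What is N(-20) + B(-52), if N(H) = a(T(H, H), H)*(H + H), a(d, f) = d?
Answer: -282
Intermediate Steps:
T(F, E) = 7 (T(F, E) = 7 + 0*E = 7 + 0 = 7)
B(Z) = -2 (B(Z) = -3 + (Z + Z)/(Z + Z) = -3 + (2*Z)/((2*Z)) = -3 + (2*Z)*(1/(2*Z)) = -3 + 1 = -2)
N(H) = 14*H (N(H) = 7*(H + H) = 7*(2*H) = 14*H)
N(-20) + B(-52) = 14*(-20) - 2 = -280 - 2 = -282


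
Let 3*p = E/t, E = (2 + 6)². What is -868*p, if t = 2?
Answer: -27776/3 ≈ -9258.7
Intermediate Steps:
E = 64 (E = 8² = 64)
p = 32/3 (p = (64/2)/3 = (64*(½))/3 = (⅓)*32 = 32/3 ≈ 10.667)
-868*p = -868*32/3 = -27776/3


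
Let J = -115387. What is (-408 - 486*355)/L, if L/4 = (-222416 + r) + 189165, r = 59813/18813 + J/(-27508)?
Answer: 22374199798938/17203842529369 ≈ 1.3005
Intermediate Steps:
r = 3816111635/517508004 (r = 59813/18813 - 115387/(-27508) = 59813*(1/18813) - 115387*(-1/27508) = 59813/18813 + 115387/27508 = 3816111635/517508004 ≈ 7.3740)
L = -17203842529369/129377001 (L = 4*((-222416 + 3816111635/517508004) + 189165) = 4*(-115098244106029/517508004 + 189165) = 4*(-17203842529369/517508004) = -17203842529369/129377001 ≈ -1.3297e+5)
(-408 - 486*355)/L = (-408 - 486*355)/(-17203842529369/129377001) = (-408 - 172530)*(-129377001/17203842529369) = -172938*(-129377001/17203842529369) = 22374199798938/17203842529369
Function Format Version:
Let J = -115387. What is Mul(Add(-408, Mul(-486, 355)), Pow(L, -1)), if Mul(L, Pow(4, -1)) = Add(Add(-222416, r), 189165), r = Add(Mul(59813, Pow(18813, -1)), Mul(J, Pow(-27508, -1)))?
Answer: Rational(22374199798938, 17203842529369) ≈ 1.3005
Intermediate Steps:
r = Rational(3816111635, 517508004) (r = Add(Mul(59813, Pow(18813, -1)), Mul(-115387, Pow(-27508, -1))) = Add(Mul(59813, Rational(1, 18813)), Mul(-115387, Rational(-1, 27508))) = Add(Rational(59813, 18813), Rational(115387, 27508)) = Rational(3816111635, 517508004) ≈ 7.3740)
L = Rational(-17203842529369, 129377001) (L = Mul(4, Add(Add(-222416, Rational(3816111635, 517508004)), 189165)) = Mul(4, Add(Rational(-115098244106029, 517508004), 189165)) = Mul(4, Rational(-17203842529369, 517508004)) = Rational(-17203842529369, 129377001) ≈ -1.3297e+5)
Mul(Add(-408, Mul(-486, 355)), Pow(L, -1)) = Mul(Add(-408, Mul(-486, 355)), Pow(Rational(-17203842529369, 129377001), -1)) = Mul(Add(-408, -172530), Rational(-129377001, 17203842529369)) = Mul(-172938, Rational(-129377001, 17203842529369)) = Rational(22374199798938, 17203842529369)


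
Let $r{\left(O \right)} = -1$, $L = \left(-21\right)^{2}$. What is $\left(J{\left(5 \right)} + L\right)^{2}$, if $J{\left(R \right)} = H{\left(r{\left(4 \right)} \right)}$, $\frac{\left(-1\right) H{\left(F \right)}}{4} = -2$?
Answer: $201601$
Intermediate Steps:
$L = 441$
$H{\left(F \right)} = 8$ ($H{\left(F \right)} = \left(-4\right) \left(-2\right) = 8$)
$J{\left(R \right)} = 8$
$\left(J{\left(5 \right)} + L\right)^{2} = \left(8 + 441\right)^{2} = 449^{2} = 201601$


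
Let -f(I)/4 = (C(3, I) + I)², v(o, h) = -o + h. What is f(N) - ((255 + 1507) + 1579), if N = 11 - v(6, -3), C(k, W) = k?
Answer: -5457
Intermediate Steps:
v(o, h) = h - o
N = 20 (N = 11 - (-3 - 1*6) = 11 - (-3 - 6) = 11 - 1*(-9) = 11 + 9 = 20)
f(I) = -4*(3 + I)²
f(N) - ((255 + 1507) + 1579) = -4*(3 + 20)² - ((255 + 1507) + 1579) = -4*23² - (1762 + 1579) = -4*529 - 1*3341 = -2116 - 3341 = -5457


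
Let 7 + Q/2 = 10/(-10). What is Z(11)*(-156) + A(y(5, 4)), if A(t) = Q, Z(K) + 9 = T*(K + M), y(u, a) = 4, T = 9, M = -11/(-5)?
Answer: -85724/5 ≈ -17145.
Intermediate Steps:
Q = -16 (Q = -14 + 2*(10/(-10)) = -14 + 2*(10*(-1/10)) = -14 + 2*(-1) = -14 - 2 = -16)
M = 11/5 (M = -11*(-1/5) = 11/5 ≈ 2.2000)
Z(K) = 54/5 + 9*K (Z(K) = -9 + 9*(K + 11/5) = -9 + 9*(11/5 + K) = -9 + (99/5 + 9*K) = 54/5 + 9*K)
A(t) = -16
Z(11)*(-156) + A(y(5, 4)) = (54/5 + 9*11)*(-156) - 16 = (54/5 + 99)*(-156) - 16 = (549/5)*(-156) - 16 = -85644/5 - 16 = -85724/5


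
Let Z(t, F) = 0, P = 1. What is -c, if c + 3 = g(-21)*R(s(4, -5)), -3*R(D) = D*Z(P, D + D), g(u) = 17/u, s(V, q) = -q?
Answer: 3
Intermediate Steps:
R(D) = 0 (R(D) = -D*0/3 = -⅓*0 = 0)
c = -3 (c = -3 + (17/(-21))*0 = -3 + (17*(-1/21))*0 = -3 - 17/21*0 = -3 + 0 = -3)
-c = -1*(-3) = 3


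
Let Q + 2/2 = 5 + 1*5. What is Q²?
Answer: 81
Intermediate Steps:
Q = 9 (Q = -1 + (5 + 1*5) = -1 + (5 + 5) = -1 + 10 = 9)
Q² = 9² = 81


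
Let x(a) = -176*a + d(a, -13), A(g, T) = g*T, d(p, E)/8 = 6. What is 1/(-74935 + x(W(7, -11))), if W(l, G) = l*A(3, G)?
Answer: -1/34231 ≈ -2.9213e-5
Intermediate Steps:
d(p, E) = 48 (d(p, E) = 8*6 = 48)
A(g, T) = T*g
W(l, G) = 3*G*l (W(l, G) = l*(G*3) = l*(3*G) = 3*G*l)
x(a) = 48 - 176*a (x(a) = -176*a + 48 = 48 - 176*a)
1/(-74935 + x(W(7, -11))) = 1/(-74935 + (48 - 528*(-11)*7)) = 1/(-74935 + (48 - 176*(-231))) = 1/(-74935 + (48 + 40656)) = 1/(-74935 + 40704) = 1/(-34231) = -1/34231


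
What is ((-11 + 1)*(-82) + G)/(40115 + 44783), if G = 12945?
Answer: 13765/84898 ≈ 0.16214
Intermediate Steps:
((-11 + 1)*(-82) + G)/(40115 + 44783) = ((-11 + 1)*(-82) + 12945)/(40115 + 44783) = (-10*(-82) + 12945)/84898 = (820 + 12945)*(1/84898) = 13765*(1/84898) = 13765/84898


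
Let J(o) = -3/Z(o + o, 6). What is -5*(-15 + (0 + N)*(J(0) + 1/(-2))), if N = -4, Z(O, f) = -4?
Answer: 80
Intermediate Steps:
J(o) = ¾ (J(o) = -3/(-4) = -3*(-¼) = ¾)
-5*(-15 + (0 + N)*(J(0) + 1/(-2))) = -5*(-15 + (0 - 4)*(¾ + 1/(-2))) = -5*(-15 - 4*(¾ - ½)) = -5*(-15 - 4*¼) = -5*(-15 - 1) = -5*(-16) = 80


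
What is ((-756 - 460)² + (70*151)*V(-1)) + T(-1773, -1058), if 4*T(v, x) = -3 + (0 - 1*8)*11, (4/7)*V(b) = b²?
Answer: 5988523/4 ≈ 1.4971e+6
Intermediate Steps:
V(b) = 7*b²/4
T(v, x) = -91/4 (T(v, x) = (-3 + (0 - 1*8)*11)/4 = (-3 + (0 - 8)*11)/4 = (-3 - 8*11)/4 = (-3 - 88)/4 = (¼)*(-91) = -91/4)
((-756 - 460)² + (70*151)*V(-1)) + T(-1773, -1058) = ((-756 - 460)² + (70*151)*((7/4)*(-1)²)) - 91/4 = ((-1216)² + 10570*((7/4)*1)) - 91/4 = (1478656 + 10570*(7/4)) - 91/4 = (1478656 + 36995/2) - 91/4 = 2994307/2 - 91/4 = 5988523/4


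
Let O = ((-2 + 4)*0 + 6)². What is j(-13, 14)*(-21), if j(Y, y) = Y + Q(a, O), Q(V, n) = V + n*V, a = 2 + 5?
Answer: -5166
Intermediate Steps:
a = 7
O = 36 (O = (2*0 + 6)² = (0 + 6)² = 6² = 36)
Q(V, n) = V + V*n
j(Y, y) = 259 + Y (j(Y, y) = Y + 7*(1 + 36) = Y + 7*37 = Y + 259 = 259 + Y)
j(-13, 14)*(-21) = (259 - 13)*(-21) = 246*(-21) = -5166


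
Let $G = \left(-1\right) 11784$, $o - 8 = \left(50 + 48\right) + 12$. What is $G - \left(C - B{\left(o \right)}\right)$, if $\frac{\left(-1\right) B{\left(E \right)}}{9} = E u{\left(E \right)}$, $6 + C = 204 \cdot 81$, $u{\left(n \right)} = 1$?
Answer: $-29364$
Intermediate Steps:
$o = 118$ ($o = 8 + \left(\left(50 + 48\right) + 12\right) = 8 + \left(98 + 12\right) = 8 + 110 = 118$)
$C = 16518$ ($C = -6 + 204 \cdot 81 = -6 + 16524 = 16518$)
$B{\left(E \right)} = - 9 E$ ($B{\left(E \right)} = - 9 E 1 = - 9 E$)
$G = -11784$
$G - \left(C - B{\left(o \right)}\right) = -11784 - \left(16518 - \left(-9\right) 118\right) = -11784 - \left(16518 - -1062\right) = -11784 - \left(16518 + 1062\right) = -11784 - 17580 = -29364$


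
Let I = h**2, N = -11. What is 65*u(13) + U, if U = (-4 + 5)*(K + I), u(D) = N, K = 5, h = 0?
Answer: -710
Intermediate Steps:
I = 0 (I = 0**2 = 0)
u(D) = -11
U = 5 (U = (-4 + 5)*(5 + 0) = 1*5 = 5)
65*u(13) + U = 65*(-11) + 5 = -715 + 5 = -710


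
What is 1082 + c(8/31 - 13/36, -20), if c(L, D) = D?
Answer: 1062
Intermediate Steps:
1082 + c(8/31 - 13/36, -20) = 1082 - 20 = 1062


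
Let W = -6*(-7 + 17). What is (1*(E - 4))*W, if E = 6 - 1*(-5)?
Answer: -420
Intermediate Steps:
E = 11 (E = 6 + 5 = 11)
W = -60 (W = -6*10 = -60)
(1*(E - 4))*W = (1*(11 - 4))*(-60) = (1*7)*(-60) = 7*(-60) = -420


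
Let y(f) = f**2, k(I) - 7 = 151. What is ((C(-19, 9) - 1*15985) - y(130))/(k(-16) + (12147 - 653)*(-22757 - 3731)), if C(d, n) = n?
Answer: 16438/152226457 ≈ 0.00010798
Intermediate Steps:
k(I) = 158 (k(I) = 7 + 151 = 158)
((C(-19, 9) - 1*15985) - y(130))/(k(-16) + (12147 - 653)*(-22757 - 3731)) = ((9 - 1*15985) - 1*130**2)/(158 + (12147 - 653)*(-22757 - 3731)) = ((9 - 15985) - 1*16900)/(158 + 11494*(-26488)) = (-15976 - 16900)/(158 - 304453072) = -32876/(-304452914) = -32876*(-1/304452914) = 16438/152226457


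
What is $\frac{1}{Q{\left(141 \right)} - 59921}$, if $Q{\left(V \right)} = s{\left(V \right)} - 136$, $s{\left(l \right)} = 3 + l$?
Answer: $- \frac{1}{59913} \approx -1.6691 \cdot 10^{-5}$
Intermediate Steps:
$Q{\left(V \right)} = -133 + V$ ($Q{\left(V \right)} = \left(3 + V\right) - 136 = -133 + V$)
$\frac{1}{Q{\left(141 \right)} - 59921} = \frac{1}{\left(-133 + 141\right) - 59921} = \frac{1}{8 - 59921} = \frac{1}{-59913} = - \frac{1}{59913}$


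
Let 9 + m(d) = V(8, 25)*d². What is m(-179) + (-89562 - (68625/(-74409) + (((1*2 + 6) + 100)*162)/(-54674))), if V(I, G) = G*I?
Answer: 4284281591523838/678039611 ≈ 6.3186e+6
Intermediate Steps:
m(d) = -9 + 200*d² (m(d) = -9 + (25*8)*d² = -9 + 200*d²)
m(-179) + (-89562 - (68625/(-74409) + (((1*2 + 6) + 100)*162)/(-54674))) = (-9 + 200*(-179)²) + (-89562 - (68625/(-74409) + (((1*2 + 6) + 100)*162)/(-54674))) = (-9 + 200*32041) + (-89562 - (68625*(-1/74409) + (((2 + 6) + 100)*162)*(-1/54674))) = (-9 + 6408200) + (-89562 - (-22875/24803 + ((8 + 100)*162)*(-1/54674))) = 6408191 + (-89562 - (-22875/24803 + (108*162)*(-1/54674))) = 6408191 + (-89562 - (-22875/24803 + 17496*(-1/54674))) = 6408191 + (-89562 - (-22875/24803 - 8748/27337)) = 6408191 + (-89562 - 1*(-842310519/678039611)) = 6408191 + (-89562 + 842310519/678039611) = 6408191 - 60725741329863/678039611 = 4284281591523838/678039611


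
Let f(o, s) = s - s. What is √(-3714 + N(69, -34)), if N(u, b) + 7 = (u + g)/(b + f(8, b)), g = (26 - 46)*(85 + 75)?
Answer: I*√4195022/34 ≈ 60.24*I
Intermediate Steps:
f(o, s) = 0
g = -3200 (g = -20*160 = -3200)
N(u, b) = -7 + (-3200 + u)/b (N(u, b) = -7 + (u - 3200)/(b + 0) = -7 + (-3200 + u)/b)
√(-3714 + N(69, -34)) = √(-3714 + (-3200 + 69 - 7*(-34))/(-34)) = √(-3714 - (-3200 + 69 + 238)/34) = √(-3714 - 1/34*(-2893)) = √(-3714 + 2893/34) = √(-123383/34) = I*√4195022/34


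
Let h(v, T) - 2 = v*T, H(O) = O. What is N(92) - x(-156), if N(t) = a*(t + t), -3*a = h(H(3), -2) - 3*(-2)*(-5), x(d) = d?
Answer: 6724/3 ≈ 2241.3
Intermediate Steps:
h(v, T) = 2 + T*v (h(v, T) = 2 + v*T = 2 + T*v)
a = 34/3 (a = -((2 - 2*3) - 3*(-2)*(-5))/3 = -((2 - 6) + 6*(-5))/3 = -(-4 - 30)/3 = -1/3*(-34) = 34/3 ≈ 11.333)
N(t) = 68*t/3 (N(t) = 34*(t + t)/3 = 34*(2*t)/3 = 68*t/3)
N(92) - x(-156) = (68/3)*92 - 1*(-156) = 6256/3 + 156 = 6724/3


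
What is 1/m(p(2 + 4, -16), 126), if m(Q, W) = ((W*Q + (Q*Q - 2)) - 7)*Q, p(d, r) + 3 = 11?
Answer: 1/8504 ≈ 0.00011759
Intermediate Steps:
p(d, r) = 8 (p(d, r) = -3 + 11 = 8)
m(Q, W) = Q*(-9 + Q**2 + Q*W) (m(Q, W) = ((Q*W + (Q**2 - 2)) - 7)*Q = ((Q*W + (-2 + Q**2)) - 7)*Q = ((-2 + Q**2 + Q*W) - 7)*Q = (-9 + Q**2 + Q*W)*Q = Q*(-9 + Q**2 + Q*W))
1/m(p(2 + 4, -16), 126) = 1/(8*(-9 + 8**2 + 8*126)) = 1/(8*(-9 + 64 + 1008)) = 1/(8*1063) = 1/8504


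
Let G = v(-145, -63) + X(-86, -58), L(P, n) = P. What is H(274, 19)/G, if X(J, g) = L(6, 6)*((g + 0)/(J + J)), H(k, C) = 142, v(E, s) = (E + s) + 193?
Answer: -3053/279 ≈ -10.943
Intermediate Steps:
v(E, s) = 193 + E + s
X(J, g) = 3*g/J (X(J, g) = 6*((g + 0)/(J + J)) = 6*(g/((2*J))) = 6*(g*(1/(2*J))) = 6*(g/(2*J)) = 3*g/J)
G = -558/43 (G = (193 - 145 - 63) + 3*(-58)/(-86) = -15 + 3*(-58)*(-1/86) = -15 + 87/43 = -558/43 ≈ -12.977)
H(274, 19)/G = 142/(-558/43) = 142*(-43/558) = -3053/279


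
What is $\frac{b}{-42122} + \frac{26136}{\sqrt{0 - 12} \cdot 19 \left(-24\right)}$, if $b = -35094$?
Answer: $\frac{17547}{21061} + \frac{363 i \sqrt{3}}{38} \approx 0.83315 + 16.546 i$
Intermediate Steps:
$\frac{b}{-42122} + \frac{26136}{\sqrt{0 - 12} \cdot 19 \left(-24\right)} = - \frac{35094}{-42122} + \frac{26136}{\sqrt{0 - 12} \cdot 19 \left(-24\right)} = \left(-35094\right) \left(- \frac{1}{42122}\right) + \frac{26136}{\sqrt{-12} \cdot 19 \left(-24\right)} = \frac{17547}{21061} + \frac{26136}{2 i \sqrt{3} \cdot 19 \left(-24\right)} = \frac{17547}{21061} + \frac{26136}{38 i \sqrt{3} \left(-24\right)} = \frac{17547}{21061} + \frac{26136}{\left(-912\right) i \sqrt{3}} = \frac{17547}{21061} + 26136 \frac{i \sqrt{3}}{2736} = \frac{17547}{21061} + \frac{363 i \sqrt{3}}{38}$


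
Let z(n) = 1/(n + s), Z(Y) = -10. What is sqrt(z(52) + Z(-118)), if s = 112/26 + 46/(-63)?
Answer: I*sqrt(20681603998)/45518 ≈ 3.1594*I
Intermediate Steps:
s = 2930/819 (s = 112*(1/26) + 46*(-1/63) = 56/13 - 46/63 = 2930/819 ≈ 3.5775)
z(n) = 1/(2930/819 + n) (z(n) = 1/(n + 2930/819) = 1/(2930/819 + n))
sqrt(z(52) + Z(-118)) = sqrt(819/(2930 + 819*52) - 10) = sqrt(819/(2930 + 42588) - 10) = sqrt(819/45518 - 10) = sqrt(-454361/45518) = I*sqrt(20681603998)/45518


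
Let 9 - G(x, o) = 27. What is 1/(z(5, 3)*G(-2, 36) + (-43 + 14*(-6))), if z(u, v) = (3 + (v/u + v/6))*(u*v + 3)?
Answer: -5/7277 ≈ -0.00068710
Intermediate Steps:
G(x, o) = -18 (G(x, o) = 9 - 1*27 = 9 - 27 = -18)
z(u, v) = (3 + u*v)*(3 + v/6 + v/u) (z(u, v) = (3 + (v/u + v*(1/6)))*(3 + u*v) = (3 + (v/u + v/6))*(3 + u*v) = (3 + (v/6 + v/u))*(3 + u*v) = (3 + v/6 + v/u)*(3 + u*v) = (3 + u*v)*(3 + v/6 + v/u))
1/(z(5, 3)*G(-2, 36) + (-43 + 14*(-6))) = 1/((9 + 3**2 + (1/2)*3 + 3*5*3 + 3*3/5 + (1/6)*5*3**2)*(-18) + (-43 + 14*(-6))) = 1/((9 + 9 + 3/2 + 45 + 3*3*(1/5) + (1/6)*5*9)*(-18) + (-43 - 84)) = 1/((9 + 9 + 3/2 + 45 + 9/5 + 15/2)*(-18) - 127) = 1/((369/5)*(-18) - 127) = 1/(-6642/5 - 127) = 1/(-7277/5) = -5/7277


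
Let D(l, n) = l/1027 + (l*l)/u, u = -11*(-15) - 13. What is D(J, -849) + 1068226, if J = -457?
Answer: 166968769963/156104 ≈ 1.0696e+6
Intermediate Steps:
u = 152 (u = 165 - 13 = 152)
D(l, n) = l**2/152 + l/1027 (D(l, n) = l/1027 + (l*l)/152 = l*(1/1027) + l**2*(1/152) = l/1027 + l**2/152 = l**2/152 + l/1027)
D(J, -849) + 1068226 = (1/156104)*(-457)*(152 + 1027*(-457)) + 1068226 = (1/156104)*(-457)*(152 - 469339) + 1068226 = (1/156104)*(-457)*(-469187) + 1068226 = 214418459/156104 + 1068226 = 166968769963/156104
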